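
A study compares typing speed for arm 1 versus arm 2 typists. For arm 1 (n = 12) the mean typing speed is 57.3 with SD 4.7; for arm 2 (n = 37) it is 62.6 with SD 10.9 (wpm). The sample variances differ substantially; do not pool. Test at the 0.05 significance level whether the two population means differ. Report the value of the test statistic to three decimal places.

Let group 1 = arm 1, group 2 = arm 2. H0: μ_1 = μ_2; H1: μ_1 ≠ μ_2 (Welch's two-sample t-test, two-sided).
t = (x̄_1 − x̄_2)/√(s_1²/n_1 + s_2²/n_2) = (57.3 − 62.6)/√(4.7²/12 + 10.9²/37) = -2.358
Welch–Satterthwaite df ≈ 42.93
Two-sided p-value ≈ 0.023
Since p ≈ 0.023 < α = 0.05, reject H0; the data support H1.

-2.358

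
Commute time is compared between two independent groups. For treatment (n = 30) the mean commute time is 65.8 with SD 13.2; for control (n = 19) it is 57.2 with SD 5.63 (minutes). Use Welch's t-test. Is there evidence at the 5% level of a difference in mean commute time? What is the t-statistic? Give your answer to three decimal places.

Let group 1 = treatment, group 2 = control. H0: μ_1 = μ_2; H1: μ_1 ≠ μ_2 (Welch's two-sample t-test, two-sided).
t = (x̄_1 − x̄_2)/√(s_1²/n_1 + s_2²/n_2) = (65.8 − 57.2)/√(13.2²/30 + 5.63²/19) = 3.145
Welch–Satterthwaite df ≈ 42.41
Two-sided p-value ≈ 0.003
Since p ≈ 0.003 < α = 0.05, reject H0; the data support H1.

3.145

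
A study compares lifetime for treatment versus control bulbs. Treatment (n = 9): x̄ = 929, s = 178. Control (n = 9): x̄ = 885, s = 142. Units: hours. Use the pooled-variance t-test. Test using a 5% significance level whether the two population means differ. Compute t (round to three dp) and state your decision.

Let group 1 = treatment, group 2 = control. H0: μ_1 = μ_2; H1: μ_1 ≠ μ_2 (two-sample pooled-variance t-test, two-sided).
s_p² = [(9−1)·178² + (9−1)·142²]/(9+9−2) = 25924
t = (929 − 885)/√[25924·(1/9 + 1/9)] = 0.580
df = n₁ + n₂ − 2 = 16
Two-sided p-value ≈ 0.570
Since p ≈ 0.570 > α = 0.05, fail to reject H0; the data do not provide sufficient evidence against H0.

t = 0.580; fail to reject H0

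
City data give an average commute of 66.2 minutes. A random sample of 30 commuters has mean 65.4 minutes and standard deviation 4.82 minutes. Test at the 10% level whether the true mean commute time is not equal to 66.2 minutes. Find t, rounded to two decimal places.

-0.91

H0: μ = 66.2; H1: μ ≠ 66.2 (one-sample t-test, two-sided).
t = (x̄ − μ₀)/(s/√n) = (65.4 − 66.2)/(4.82/√30) = -0.91
df = n − 1 = 29
Two-sided p-value ≈ 0.371
Since p ≈ 0.371 > α = 0.1, fail to reject H0; the data do not provide sufficient evidence against H0.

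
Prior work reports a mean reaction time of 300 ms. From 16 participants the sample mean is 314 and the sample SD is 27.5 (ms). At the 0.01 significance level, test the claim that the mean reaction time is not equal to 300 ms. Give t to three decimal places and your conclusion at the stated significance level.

t = 2.036; fail to reject H0

H0: μ = 300; H1: μ ≠ 300 (one-sample t-test, two-sided).
t = (x̄ − μ₀)/(s/√n) = (314 − 300)/(27.5/√16) = 2.036
df = n − 1 = 15
Two-sided p-value ≈ 0.0598
Since p ≈ 0.0598 > α = 0.01, fail to reject H0; the evidence is not statistically significant.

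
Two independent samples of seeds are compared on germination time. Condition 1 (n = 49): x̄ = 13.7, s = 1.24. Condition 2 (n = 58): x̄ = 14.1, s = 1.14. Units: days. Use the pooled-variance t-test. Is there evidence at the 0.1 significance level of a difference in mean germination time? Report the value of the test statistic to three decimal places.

-1.737

Let group 1 = condition 1, group 2 = condition 2. H0: μ_1 = μ_2; H1: μ_1 ≠ μ_2 (two-sample pooled-variance t-test, two-sided).
s_p² = [(49−1)·1.24² + (58−1)·1.14²]/(49+58−2) = 1.4084
t = (13.7 − 14.1)/√[1.4084·(1/49 + 1/58)] = -1.737
df = n₁ + n₂ − 2 = 105
Two-sided p-value ≈ 0.0853
Since p ≈ 0.0853 < α = 0.1, reject H0; the data support H1.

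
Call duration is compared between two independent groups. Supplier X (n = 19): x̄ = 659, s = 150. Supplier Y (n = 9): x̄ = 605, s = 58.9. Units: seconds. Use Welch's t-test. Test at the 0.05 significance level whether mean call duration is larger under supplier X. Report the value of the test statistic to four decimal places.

Let group 1 = supplier X, group 2 = supplier Y. H0: μ_1 = μ_2; H1: μ_1 > μ_2 (Welch's two-sample t-test, right-tailed).
t = (x̄_1 − x̄_2)/√(s_1²/n_1 + s_2²/n_2) = (659 − 605)/√(150²/19 + 58.9²/9) = 1.3630
Welch–Satterthwaite df ≈ 25.54
p-value = P(T ≥ 1.3630) ≈ 0.0924
Since p ≈ 0.0924 > α = 0.05, fail to reject H0; the data do not provide sufficient evidence against H0.

1.3630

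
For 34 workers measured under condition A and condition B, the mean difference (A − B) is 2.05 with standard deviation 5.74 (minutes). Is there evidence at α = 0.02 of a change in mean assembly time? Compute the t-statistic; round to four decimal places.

2.0825

H0: μ_d = 0; H1: μ_d ≠ 0 (paired t-test on the differences, two-sided).
t = d̄/(s_d/√n) = 2.05/(5.74/√34) = 2.0825
df = n − 1 = 33
Two-sided p-value ≈ 0.0451
Since p ≈ 0.0451 > α = 0.02, fail to reject H0; the evidence is not statistically significant.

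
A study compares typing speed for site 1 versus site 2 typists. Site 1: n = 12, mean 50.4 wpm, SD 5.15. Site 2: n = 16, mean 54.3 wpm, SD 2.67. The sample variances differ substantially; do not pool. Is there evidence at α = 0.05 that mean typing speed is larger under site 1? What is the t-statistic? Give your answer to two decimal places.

-2.39

Let group 1 = site 1, group 2 = site 2. H0: μ_1 = μ_2; H1: μ_1 > μ_2 (Welch's two-sample t-test, right-tailed).
t = (x̄_1 − x̄_2)/√(s_1²/n_1 + s_2²/n_2) = (50.4 − 54.3)/√(5.15²/12 + 2.67²/16) = -2.39
Welch–Satterthwaite df ≈ 15.42
p-value = P(T ≥ -2.39) ≈ 0.985
Since p ≈ 0.985 > α = 0.05, fail to reject H0; the data do not provide sufficient evidence against H0.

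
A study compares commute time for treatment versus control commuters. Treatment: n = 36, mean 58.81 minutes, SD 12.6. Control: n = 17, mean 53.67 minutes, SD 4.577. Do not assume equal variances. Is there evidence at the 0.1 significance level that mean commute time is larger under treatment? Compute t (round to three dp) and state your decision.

Let group 1 = treatment, group 2 = control. H0: μ_1 = μ_2; H1: μ_1 > μ_2 (Welch's two-sample t-test, right-tailed).
t = (x̄_1 − x̄_2)/√(s_1²/n_1 + s_2²/n_2) = (58.81 − 53.67)/√(12.6²/36 + 4.577²/17) = 2.164
Welch–Satterthwaite df ≈ 48.93
p-value = P(T ≥ 2.164) ≈ 0.0177
Since p ≈ 0.0177 < α = 0.1, reject H0; the data support H1.

t = 2.164; reject H0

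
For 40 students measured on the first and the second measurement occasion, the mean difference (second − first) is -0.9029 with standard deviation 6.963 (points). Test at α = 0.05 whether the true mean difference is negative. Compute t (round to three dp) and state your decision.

H0: μ_d = 0; H1: μ_d < 0 (paired t-test on the differences, left-tailed).
t = d̄/(s_d/√n) = -0.9029/(6.963/√40) = -0.820
df = n − 1 = 39
p-value = P(T ≤ -0.820) ≈ 0.2086
Since p ≈ 0.2086 > α = 0.05, fail to reject H0; the data do not provide sufficient evidence against H0.

t = -0.820; fail to reject H0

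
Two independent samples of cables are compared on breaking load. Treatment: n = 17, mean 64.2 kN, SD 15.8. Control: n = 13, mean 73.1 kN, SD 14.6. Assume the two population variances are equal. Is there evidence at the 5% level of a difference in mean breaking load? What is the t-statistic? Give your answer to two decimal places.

Let group 1 = treatment, group 2 = control. H0: μ_1 = μ_2; H1: μ_1 ≠ μ_2 (two-sample pooled-variance t-test, two-sided).
s_p² = [(17−1)·15.8² + (13−1)·14.6²]/(17+13−2) = 234.006
t = (64.2 − 73.1)/√[234.006·(1/17 + 1/13)] = -1.58
df = n₁ + n₂ − 2 = 28
Two-sided p-value ≈ 0.126
Since p ≈ 0.126 > α = 0.05, fail to reject H0; the evidence is not statistically significant.

-1.58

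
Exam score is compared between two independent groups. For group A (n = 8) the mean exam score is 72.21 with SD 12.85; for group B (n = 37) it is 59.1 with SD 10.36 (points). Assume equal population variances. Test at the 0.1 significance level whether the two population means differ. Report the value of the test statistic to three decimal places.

3.112

Let group 1 = group A, group 2 = group B. H0: μ_1 = μ_2; H1: μ_1 ≠ μ_2 (two-sample pooled-variance t-test, two-sided).
s_p² = [(8−1)·12.85² + (37−1)·10.36²]/(8+37−2) = 116.738
t = (72.21 − 59.1)/√[116.738·(1/8 + 1/37)] = 3.112
df = n₁ + n₂ − 2 = 43
Two-sided p-value ≈ 0.003
Since p ≈ 0.003 < α = 0.1, reject H0; the data support H1.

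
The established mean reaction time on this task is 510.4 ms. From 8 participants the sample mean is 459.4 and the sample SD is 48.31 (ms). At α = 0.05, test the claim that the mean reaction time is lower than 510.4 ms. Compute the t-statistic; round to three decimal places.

-2.986

H0: μ = 510.4; H1: μ < 510.4 (one-sample t-test, left-tailed).
t = (x̄ − μ₀)/(s/√n) = (459.4 − 510.4)/(48.31/√8) = -2.986
df = n − 1 = 7
p-value = P(T ≤ -2.986) ≈ 0.010
Since p ≈ 0.010 < α = 0.05, reject H0; the data support H1.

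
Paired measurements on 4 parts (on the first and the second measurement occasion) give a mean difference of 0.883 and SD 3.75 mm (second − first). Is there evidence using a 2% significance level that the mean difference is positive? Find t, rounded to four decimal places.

0.4709

H0: μ_d = 0; H1: μ_d > 0 (paired t-test on the differences, right-tailed).
t = d̄/(s_d/√n) = 0.883/(3.75/√4) = 0.4709
df = n − 1 = 3
p-value = P(T ≥ 0.4709) ≈ 0.3349
Since p ≈ 0.3349 > α = 0.02, fail to reject H0; the data do not provide sufficient evidence against H0.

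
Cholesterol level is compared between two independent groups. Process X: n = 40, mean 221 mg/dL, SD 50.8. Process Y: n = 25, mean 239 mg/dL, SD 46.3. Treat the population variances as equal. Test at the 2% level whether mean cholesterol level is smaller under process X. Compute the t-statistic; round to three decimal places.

-1.437

Let group 1 = process X, group 2 = process Y. H0: μ_1 = μ_2; H1: μ_1 < μ_2 (two-sample pooled-variance t-test, left-tailed).
s_p² = [(40−1)·50.8² + (25−1)·46.3²]/(40+25−2) = 2414.18
t = (221 − 239)/√[2414.18·(1/40 + 1/25)] = -1.437
df = n₁ + n₂ − 2 = 63
p-value = P(T ≤ -1.437) ≈ 0.078
Since p ≈ 0.078 > α = 0.02, fail to reject H0; the data do not provide sufficient evidence against H0.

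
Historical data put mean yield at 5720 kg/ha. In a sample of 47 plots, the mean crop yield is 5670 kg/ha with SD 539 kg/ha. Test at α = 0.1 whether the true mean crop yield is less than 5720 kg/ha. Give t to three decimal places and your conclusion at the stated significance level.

H0: μ = 5720; H1: μ < 5720 (one-sample t-test, left-tailed).
t = (x̄ − μ₀)/(s/√n) = (5670 − 5720)/(539/√47) = -0.636
df = n − 1 = 46
p-value = P(T ≤ -0.636) ≈ 0.264
Since p ≈ 0.264 > α = 0.1, fail to reject H0; the evidence is not statistically significant.

t = -0.636; fail to reject H0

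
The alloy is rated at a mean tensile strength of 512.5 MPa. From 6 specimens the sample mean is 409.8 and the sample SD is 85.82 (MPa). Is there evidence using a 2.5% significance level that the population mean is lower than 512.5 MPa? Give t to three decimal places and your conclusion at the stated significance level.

t = -2.931; reject H0

H0: μ = 512.5; H1: μ < 512.5 (one-sample t-test, left-tailed).
t = (x̄ − μ₀)/(s/√n) = (409.8 − 512.5)/(85.82/√6) = -2.931
df = n − 1 = 5
p-value = P(T ≤ -2.931) ≈ 0.016
Since p ≈ 0.016 < α = 0.025, reject H0; the evidence is statistically significant.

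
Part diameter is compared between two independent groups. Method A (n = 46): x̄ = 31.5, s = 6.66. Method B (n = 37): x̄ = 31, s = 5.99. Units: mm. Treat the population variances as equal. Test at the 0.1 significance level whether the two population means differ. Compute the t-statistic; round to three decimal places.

0.355

Let group 1 = method A, group 2 = method B. H0: μ_1 = μ_2; H1: μ_1 ≠ μ_2 (two-sample pooled-variance t-test, two-sided).
s_p² = [(46−1)·6.66² + (37−1)·5.99²]/(46+37−2) = 40.5887
t = (31.5 − 31)/√[40.5887·(1/46 + 1/37)] = 0.355
df = n₁ + n₂ − 2 = 81
Two-sided p-value ≈ 0.7232
Since p ≈ 0.7232 > α = 0.1, fail to reject H0; the evidence is not statistically significant.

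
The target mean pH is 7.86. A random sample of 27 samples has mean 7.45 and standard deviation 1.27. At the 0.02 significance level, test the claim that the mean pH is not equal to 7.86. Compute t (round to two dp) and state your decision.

H0: μ = 7.86; H1: μ ≠ 7.86 (one-sample t-test, two-sided).
t = (x̄ − μ₀)/(s/√n) = (7.45 − 7.86)/(1.27/√27) = -1.68
df = n − 1 = 26
Two-sided p-value ≈ 0.1054
Since p ≈ 0.1054 > α = 0.02, fail to reject H0; the evidence is not statistically significant.

t = -1.68; fail to reject H0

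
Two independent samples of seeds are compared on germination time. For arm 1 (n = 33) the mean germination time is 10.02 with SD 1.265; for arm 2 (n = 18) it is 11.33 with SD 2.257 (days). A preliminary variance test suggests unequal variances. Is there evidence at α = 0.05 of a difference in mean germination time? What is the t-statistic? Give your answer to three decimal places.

-2.275

Let group 1 = arm 1, group 2 = arm 2. H0: μ_1 = μ_2; H1: μ_1 ≠ μ_2 (Welch's two-sample t-test, two-sided).
t = (x̄_1 − x̄_2)/√(s_1²/n_1 + s_2²/n_2) = (10.02 − 11.33)/√(1.265²/33 + 2.257²/18) = -2.275
Welch–Satterthwaite df ≈ 22.97
Two-sided p-value ≈ 0.0325
Since p ≈ 0.0325 < α = 0.05, reject H0; the data support H1.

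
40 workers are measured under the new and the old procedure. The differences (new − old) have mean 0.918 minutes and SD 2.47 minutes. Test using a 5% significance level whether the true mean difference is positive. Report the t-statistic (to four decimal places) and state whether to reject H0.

H0: μ_d = 0; H1: μ_d > 0 (paired t-test on the differences, right-tailed).
t = d̄/(s_d/√n) = 0.918/(2.47/√40) = 2.3506
df = n − 1 = 39
p-value = P(T ≥ 2.3506) ≈ 0.012
Since p ≈ 0.012 < α = 0.05, reject H0; the evidence is statistically significant.

t = 2.3506; reject H0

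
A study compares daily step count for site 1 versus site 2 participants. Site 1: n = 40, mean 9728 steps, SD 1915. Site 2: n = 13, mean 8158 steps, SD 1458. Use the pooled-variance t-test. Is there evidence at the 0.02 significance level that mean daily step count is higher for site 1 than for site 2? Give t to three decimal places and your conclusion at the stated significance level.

t = 2.705; reject H0

Let group 1 = site 1, group 2 = site 2. H0: μ_1 = μ_2; H1: μ_1 > μ_2 (two-sample pooled-variance t-test, right-tailed).
s_p² = [(40−1)·1915² + (13−1)·1458²]/(40+13−2) = 3304530
t = (9728 − 8158)/√[3304530·(1/40 + 1/13)] = 2.705
df = n₁ + n₂ − 2 = 51
p-value = P(T ≥ 2.705) ≈ 0.0046
Since p ≈ 0.0046 < α = 0.02, reject H0; the data support H1.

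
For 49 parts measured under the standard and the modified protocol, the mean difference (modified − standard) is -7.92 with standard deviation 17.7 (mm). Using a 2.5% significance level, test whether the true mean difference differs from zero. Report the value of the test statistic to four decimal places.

-3.1322

H0: μ_d = 0; H1: μ_d ≠ 0 (paired t-test on the differences, two-sided).
t = d̄/(s_d/√n) = -7.92/(17.7/√49) = -3.1322
df = n − 1 = 48
Two-sided p-value ≈ 0.003
Since p ≈ 0.003 < α = 0.025, reject H0; the data support H1.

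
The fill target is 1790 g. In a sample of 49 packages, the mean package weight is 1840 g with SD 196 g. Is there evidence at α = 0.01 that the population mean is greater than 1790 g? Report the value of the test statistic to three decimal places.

1.786

H0: μ = 1790; H1: μ > 1790 (one-sample t-test, right-tailed).
t = (x̄ − μ₀)/(s/√n) = (1840 − 1790)/(196/√49) = 1.786
df = n − 1 = 48
p-value = P(T ≥ 1.786) ≈ 0.040
Since p ≈ 0.040 > α = 0.01, fail to reject H0; the data do not provide sufficient evidence against H0.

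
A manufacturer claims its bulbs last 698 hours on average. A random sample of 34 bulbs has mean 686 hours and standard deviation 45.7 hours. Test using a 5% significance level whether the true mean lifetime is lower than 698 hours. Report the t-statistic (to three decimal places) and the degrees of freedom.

t = -1.531, df = 33

H0: μ = 698; H1: μ < 698 (one-sample t-test, left-tailed).
t = (x̄ − μ₀)/(s/√n) = (686 − 698)/(45.7/√34) = -1.531
df = n − 1 = 33
p-value = P(T ≤ -1.531) ≈ 0.068
Since p ≈ 0.068 > α = 0.05, fail to reject H0; the data do not provide sufficient evidence against H0.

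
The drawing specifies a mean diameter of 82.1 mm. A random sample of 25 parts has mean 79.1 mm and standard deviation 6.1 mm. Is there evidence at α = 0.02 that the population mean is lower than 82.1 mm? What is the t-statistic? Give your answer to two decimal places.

H0: μ = 82.1; H1: μ < 82.1 (one-sample t-test, left-tailed).
t = (x̄ − μ₀)/(s/√n) = (79.1 − 82.1)/(6.1/√25) = -2.46
df = n − 1 = 24
p-value = P(T ≤ -2.46) ≈ 0.011
Since p ≈ 0.011 < α = 0.02, reject H0; the data support H1.

-2.46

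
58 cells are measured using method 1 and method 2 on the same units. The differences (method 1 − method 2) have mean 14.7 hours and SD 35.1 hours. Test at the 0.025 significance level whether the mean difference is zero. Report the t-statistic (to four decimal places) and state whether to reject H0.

t = 3.1895; reject H0

H0: μ_d = 0; H1: μ_d ≠ 0 (paired t-test on the differences, two-sided).
t = d̄/(s_d/√n) = 14.7/(35.1/√58) = 3.1895
df = n − 1 = 57
Two-sided p-value ≈ 0.002
Since p ≈ 0.002 < α = 0.025, reject H0; the data support H1.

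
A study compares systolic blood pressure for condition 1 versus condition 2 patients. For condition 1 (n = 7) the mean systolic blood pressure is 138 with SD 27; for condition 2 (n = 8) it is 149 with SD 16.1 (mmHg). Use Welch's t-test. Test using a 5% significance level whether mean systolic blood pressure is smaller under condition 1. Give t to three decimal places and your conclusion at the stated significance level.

Let group 1 = condition 1, group 2 = condition 2. H0: μ_1 = μ_2; H1: μ_1 < μ_2 (Welch's two-sample t-test, left-tailed).
t = (x̄_1 − x̄_2)/√(s_1²/n_1 + s_2²/n_2) = (138 − 149)/√(27²/7 + 16.1²/8) = -0.941
Welch–Satterthwaite df ≈ 9.52
p-value = P(T ≤ -0.941) ≈ 0.1849
Since p ≈ 0.1849 > α = 0.05, fail to reject H0; the evidence is not statistically significant.

t = -0.941; fail to reject H0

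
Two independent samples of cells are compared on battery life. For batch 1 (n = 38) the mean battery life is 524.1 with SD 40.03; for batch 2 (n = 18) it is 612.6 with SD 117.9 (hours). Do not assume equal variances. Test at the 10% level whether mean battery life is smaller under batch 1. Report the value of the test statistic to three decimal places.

-3.101

Let group 1 = batch 1, group 2 = batch 2. H0: μ_1 = μ_2; H1: μ_1 < μ_2 (Welch's two-sample t-test, left-tailed).
t = (x̄_1 − x̄_2)/√(s_1²/n_1 + s_2²/n_2) = (524.1 − 612.6)/√(40.03²/38 + 117.9²/18) = -3.101
Welch–Satterthwaite df ≈ 18.88
p-value = P(T ≤ -3.101) ≈ 0.0030
Since p ≈ 0.0030 < α = 0.1, reject H0; the evidence is statistically significant.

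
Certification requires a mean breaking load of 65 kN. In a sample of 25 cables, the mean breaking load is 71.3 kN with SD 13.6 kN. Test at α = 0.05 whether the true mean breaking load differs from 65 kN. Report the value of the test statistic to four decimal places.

2.3162

H0: μ = 65; H1: μ ≠ 65 (one-sample t-test, two-sided).
t = (x̄ − μ₀)/(s/√n) = (71.3 − 65)/(13.6/√25) = 2.3162
df = n − 1 = 24
Two-sided p-value ≈ 0.0294
Since p ≈ 0.0294 < α = 0.05, reject H0; the evidence is statistically significant.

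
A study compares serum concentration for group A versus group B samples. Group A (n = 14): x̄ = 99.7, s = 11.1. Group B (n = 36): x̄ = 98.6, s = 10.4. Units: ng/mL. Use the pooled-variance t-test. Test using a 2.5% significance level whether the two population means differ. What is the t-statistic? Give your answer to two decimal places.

0.33

Let group 1 = group A, group 2 = group B. H0: μ_1 = μ_2; H1: μ_1 ≠ μ_2 (two-sample pooled-variance t-test, two-sided).
s_p² = [(14−1)·11.1² + (36−1)·10.4²]/(14+36−2) = 112.236
t = (99.7 − 98.6)/√[112.236·(1/14 + 1/36)] = 0.33
df = n₁ + n₂ − 2 = 48
Two-sided p-value ≈ 0.7431
Since p ≈ 0.7431 > α = 0.025, fail to reject H0; the data do not provide sufficient evidence against H0.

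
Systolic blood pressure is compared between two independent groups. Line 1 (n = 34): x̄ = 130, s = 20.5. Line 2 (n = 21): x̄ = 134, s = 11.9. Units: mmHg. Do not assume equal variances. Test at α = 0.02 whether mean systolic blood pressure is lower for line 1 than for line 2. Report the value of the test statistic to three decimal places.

Let group 1 = line 1, group 2 = line 2. H0: μ_1 = μ_2; H1: μ_1 < μ_2 (Welch's two-sample t-test, left-tailed).
t = (x̄_1 − x̄_2)/√(s_1²/n_1 + s_2²/n_2) = (130 − 134)/√(20.5²/34 + 11.9²/21) = -0.915
Welch–Satterthwaite df ≈ 52.87
p-value = P(T ≤ -0.915) ≈ 0.182
Since p ≈ 0.182 > α = 0.02, fail to reject H0; the evidence is not statistically significant.

-0.915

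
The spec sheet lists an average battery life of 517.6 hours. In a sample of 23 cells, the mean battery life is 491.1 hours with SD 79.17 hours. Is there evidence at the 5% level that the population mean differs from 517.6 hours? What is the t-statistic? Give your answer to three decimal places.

H0: μ = 517.6; H1: μ ≠ 517.6 (one-sample t-test, two-sided).
t = (x̄ − μ₀)/(s/√n) = (491.1 − 517.6)/(79.17/√23) = -1.605
df = n − 1 = 22
Two-sided p-value ≈ 0.123
Since p ≈ 0.123 > α = 0.05, fail to reject H0; the evidence is not statistically significant.

-1.605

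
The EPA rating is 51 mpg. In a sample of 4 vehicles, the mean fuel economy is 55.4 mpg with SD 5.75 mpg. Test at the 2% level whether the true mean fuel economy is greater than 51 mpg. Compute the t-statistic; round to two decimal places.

1.53

H0: μ = 51; H1: μ > 51 (one-sample t-test, right-tailed).
t = (x̄ − μ₀)/(s/√n) = (55.4 − 51)/(5.75/√4) = 1.53
df = n − 1 = 3
p-value = P(T ≥ 1.53) ≈ 0.112
Since p ≈ 0.112 > α = 0.02, fail to reject H0; the evidence is not statistically significant.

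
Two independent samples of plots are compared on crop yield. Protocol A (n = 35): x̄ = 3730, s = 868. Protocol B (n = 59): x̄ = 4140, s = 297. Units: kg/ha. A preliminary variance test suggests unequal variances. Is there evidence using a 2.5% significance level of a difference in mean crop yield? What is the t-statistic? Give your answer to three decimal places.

-2.702

Let group 1 = protocol A, group 2 = protocol B. H0: μ_1 = μ_2; H1: μ_1 ≠ μ_2 (Welch's two-sample t-test, two-sided).
t = (x̄_1 − x̄_2)/√(s_1²/n_1 + s_2²/n_2) = (3730 − 4140)/√(868²/35 + 297²/59) = -2.702
Welch–Satterthwaite df ≈ 38.78
Two-sided p-value ≈ 0.0102
Since p ≈ 0.0102 < α = 0.025, reject H0; the evidence is statistically significant.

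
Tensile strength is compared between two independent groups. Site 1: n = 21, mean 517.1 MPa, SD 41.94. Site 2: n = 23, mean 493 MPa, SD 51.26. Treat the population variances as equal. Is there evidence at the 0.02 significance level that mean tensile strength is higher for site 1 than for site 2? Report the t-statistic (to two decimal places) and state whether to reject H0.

Let group 1 = site 1, group 2 = site 2. H0: μ_1 = μ_2; H1: μ_1 > μ_2 (two-sample pooled-variance t-test, right-tailed).
s_p² = [(21−1)·41.94² + (23−1)·51.26²]/(21+23−2) = 2213.96
t = (517.1 − 493)/√[2213.96·(1/21 + 1/23)] = 1.70
df = n₁ + n₂ − 2 = 42
p-value = P(T ≥ 1.70) ≈ 0.049
Since p ≈ 0.049 > α = 0.02, fail to reject H0; the data do not provide sufficient evidence against H0.

t = 1.70; fail to reject H0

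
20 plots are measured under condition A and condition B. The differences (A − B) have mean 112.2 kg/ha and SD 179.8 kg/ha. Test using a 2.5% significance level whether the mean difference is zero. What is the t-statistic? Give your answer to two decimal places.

H0: μ_d = 0; H1: μ_d ≠ 0 (paired t-test on the differences, two-sided).
t = d̄/(s_d/√n) = 112.2/(179.8/√20) = 2.79
df = n − 1 = 19
Two-sided p-value ≈ 0.012
Since p ≈ 0.012 < α = 0.025, reject H0; the evidence is statistically significant.

2.79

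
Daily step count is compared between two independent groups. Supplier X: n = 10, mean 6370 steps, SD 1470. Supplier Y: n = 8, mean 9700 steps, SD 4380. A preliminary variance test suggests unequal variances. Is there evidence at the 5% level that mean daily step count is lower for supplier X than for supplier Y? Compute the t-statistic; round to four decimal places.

-2.0596

Let group 1 = supplier X, group 2 = supplier Y. H0: μ_1 = μ_2; H1: μ_1 < μ_2 (Welch's two-sample t-test, left-tailed).
t = (x̄_1 − x̄_2)/√(s_1²/n_1 + s_2²/n_2) = (6370 − 9700)/√(1470²/10 + 4380²/8) = -2.0596
Welch–Satterthwaite df ≈ 8.27
p-value = P(T ≤ -2.0596) ≈ 0.0361
Since p ≈ 0.0361 < α = 0.05, reject H0; the data support H1.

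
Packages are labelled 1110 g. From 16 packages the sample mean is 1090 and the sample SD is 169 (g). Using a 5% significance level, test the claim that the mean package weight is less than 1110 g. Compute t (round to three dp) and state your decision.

H0: μ = 1110; H1: μ < 1110 (one-sample t-test, left-tailed).
t = (x̄ − μ₀)/(s/√n) = (1090 − 1110)/(169/√16) = -0.473
df = n − 1 = 15
p-value = P(T ≤ -0.473) ≈ 0.321
Since p ≈ 0.321 > α = 0.05, fail to reject H0; the evidence is not statistically significant.

t = -0.473; fail to reject H0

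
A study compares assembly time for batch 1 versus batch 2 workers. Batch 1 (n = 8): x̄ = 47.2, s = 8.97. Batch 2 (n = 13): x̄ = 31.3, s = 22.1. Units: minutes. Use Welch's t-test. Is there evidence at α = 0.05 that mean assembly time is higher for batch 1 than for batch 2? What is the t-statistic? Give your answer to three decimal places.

Let group 1 = batch 1, group 2 = batch 2. H0: μ_1 = μ_2; H1: μ_1 > μ_2 (Welch's two-sample t-test, right-tailed).
t = (x̄_1 − x̄_2)/√(s_1²/n_1 + s_2²/n_2) = (47.2 − 31.3)/√(8.97²/8 + 22.1²/13) = 2.304
Welch–Satterthwaite df ≈ 17.17
p-value = P(T ≥ 2.304) ≈ 0.017
Since p ≈ 0.017 < α = 0.05, reject H0; the evidence is statistically significant.

2.304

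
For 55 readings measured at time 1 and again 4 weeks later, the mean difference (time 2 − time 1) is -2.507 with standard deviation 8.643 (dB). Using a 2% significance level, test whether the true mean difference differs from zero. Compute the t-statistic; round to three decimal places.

-2.151

H0: μ_d = 0; H1: μ_d ≠ 0 (paired t-test on the differences, two-sided).
t = d̄/(s_d/√n) = -2.507/(8.643/√55) = -2.151
df = n − 1 = 54
Two-sided p-value ≈ 0.036
Since p ≈ 0.036 > α = 0.02, fail to reject H0; the evidence is not statistically significant.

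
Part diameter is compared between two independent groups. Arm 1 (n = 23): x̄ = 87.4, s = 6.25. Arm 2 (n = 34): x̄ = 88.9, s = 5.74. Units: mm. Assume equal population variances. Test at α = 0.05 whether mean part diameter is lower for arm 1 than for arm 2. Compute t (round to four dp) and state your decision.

t = -0.9339; fail to reject H0

Let group 1 = arm 1, group 2 = arm 2. H0: μ_1 = μ_2; H1: μ_1 < μ_2 (two-sample pooled-variance t-test, left-tailed).
s_p² = [(23−1)·6.25² + (34−1)·5.74²]/(23+34−2) = 35.3936
t = (87.4 − 88.9)/√[35.3936·(1/23 + 1/34)] = -0.9339
df = n₁ + n₂ − 2 = 55
p-value = P(T ≤ -0.9339) ≈ 0.1772
Since p ≈ 0.1772 > α = 0.05, fail to reject H0; the data do not provide sufficient evidence against H0.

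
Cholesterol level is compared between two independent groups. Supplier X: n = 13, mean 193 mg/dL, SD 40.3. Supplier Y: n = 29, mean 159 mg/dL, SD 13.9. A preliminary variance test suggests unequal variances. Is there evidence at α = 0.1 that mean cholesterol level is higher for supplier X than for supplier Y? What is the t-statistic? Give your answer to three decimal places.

Let group 1 = supplier X, group 2 = supplier Y. H0: μ_1 = μ_2; H1: μ_1 > μ_2 (Welch's two-sample t-test, right-tailed).
t = (x̄_1 − x̄_2)/√(s_1²/n_1 + s_2²/n_2) = (193 − 159)/√(40.3²/13 + 13.9²/29) = 2.964
Welch–Satterthwaite df ≈ 13.30
p-value = P(T ≥ 2.964) ≈ 0.0054
Since p ≈ 0.0054 < α = 0.1, reject H0; the data support H1.

2.964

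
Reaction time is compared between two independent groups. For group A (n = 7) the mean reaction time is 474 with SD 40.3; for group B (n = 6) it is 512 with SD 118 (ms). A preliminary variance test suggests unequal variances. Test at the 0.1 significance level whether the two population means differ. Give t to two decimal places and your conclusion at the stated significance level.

Let group 1 = group A, group 2 = group B. H0: μ_1 = μ_2; H1: μ_1 ≠ μ_2 (Welch's two-sample t-test, two-sided).
t = (x̄_1 − x̄_2)/√(s_1²/n_1 + s_2²/n_2) = (474 − 512)/√(40.3²/7 + 118²/6) = -0.75
Welch–Satterthwaite df ≈ 6.00
Two-sided p-value ≈ 0.480
Since p ≈ 0.480 > α = 0.1, fail to reject H0; the data do not provide sufficient evidence against H0.

t = -0.75; fail to reject H0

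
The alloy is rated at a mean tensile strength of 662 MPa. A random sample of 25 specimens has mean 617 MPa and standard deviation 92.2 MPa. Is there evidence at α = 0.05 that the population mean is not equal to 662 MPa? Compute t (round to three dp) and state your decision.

H0: μ = 662; H1: μ ≠ 662 (one-sample t-test, two-sided).
t = (x̄ − μ₀)/(s/√n) = (617 − 662)/(92.2/√25) = -2.440
df = n − 1 = 24
Two-sided p-value ≈ 0.0224
Since p ≈ 0.0224 < α = 0.05, reject H0; the evidence is statistically significant.

t = -2.440; reject H0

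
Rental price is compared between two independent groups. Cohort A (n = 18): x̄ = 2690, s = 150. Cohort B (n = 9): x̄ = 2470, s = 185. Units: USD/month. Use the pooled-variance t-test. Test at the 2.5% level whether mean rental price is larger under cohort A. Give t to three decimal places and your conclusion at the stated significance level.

Let group 1 = cohort A, group 2 = cohort B. H0: μ_1 = μ_2; H1: μ_1 > μ_2 (two-sample pooled-variance t-test, right-tailed).
s_p² = [(18−1)·150² + (9−1)·185²]/(18+9−2) = 26252
t = (2690 − 2470)/√[26252·(1/18 + 1/9)] = 3.326
df = n₁ + n₂ − 2 = 25
p-value = P(T ≥ 3.326) ≈ 0.0014
Since p ≈ 0.0014 < α = 0.025, reject H0; the data support H1.

t = 3.326; reject H0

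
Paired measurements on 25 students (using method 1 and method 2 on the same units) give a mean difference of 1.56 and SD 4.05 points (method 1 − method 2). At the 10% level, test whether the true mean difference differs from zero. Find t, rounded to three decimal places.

H0: μ_d = 0; H1: μ_d ≠ 0 (paired t-test on the differences, two-sided).
t = d̄/(s_d/√n) = 1.56/(4.05/√25) = 1.926
df = n − 1 = 24
Two-sided p-value ≈ 0.0660
Since p ≈ 0.0660 < α = 0.1, reject H0; the evidence is statistically significant.

1.926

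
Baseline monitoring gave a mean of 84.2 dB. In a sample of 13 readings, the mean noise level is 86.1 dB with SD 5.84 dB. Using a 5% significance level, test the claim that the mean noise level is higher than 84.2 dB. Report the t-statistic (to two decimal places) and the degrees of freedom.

H0: μ = 84.2; H1: μ > 84.2 (one-sample t-test, right-tailed).
t = (x̄ − μ₀)/(s/√n) = (86.1 − 84.2)/(5.84/√13) = 1.17
df = n − 1 = 12
p-value = P(T ≥ 1.17) ≈ 0.132
Since p ≈ 0.132 > α = 0.05, fail to reject H0; the evidence is not statistically significant.

t = 1.17, df = 12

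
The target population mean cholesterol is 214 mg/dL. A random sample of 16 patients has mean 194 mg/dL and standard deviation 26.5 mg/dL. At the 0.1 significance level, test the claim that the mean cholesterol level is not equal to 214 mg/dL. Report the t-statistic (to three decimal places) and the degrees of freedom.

H0: μ = 214; H1: μ ≠ 214 (one-sample t-test, two-sided).
t = (x̄ − μ₀)/(s/√n) = (194 − 214)/(26.5/√16) = -3.019
df = n − 1 = 15
Two-sided p-value ≈ 0.009
Since p ≈ 0.009 < α = 0.1, reject H0; the data support H1.

t = -3.019, df = 15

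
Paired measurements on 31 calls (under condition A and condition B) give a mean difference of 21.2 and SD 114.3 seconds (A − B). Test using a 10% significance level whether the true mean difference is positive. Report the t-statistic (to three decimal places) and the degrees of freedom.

t = 1.033, df = 30

H0: μ_d = 0; H1: μ_d > 0 (paired t-test on the differences, right-tailed).
t = d̄/(s_d/√n) = 21.2/(114.3/√31) = 1.033
df = n − 1 = 30
p-value = P(T ≥ 1.033) ≈ 0.155
Since p ≈ 0.155 > α = 0.1, fail to reject H0; the evidence is not statistically significant.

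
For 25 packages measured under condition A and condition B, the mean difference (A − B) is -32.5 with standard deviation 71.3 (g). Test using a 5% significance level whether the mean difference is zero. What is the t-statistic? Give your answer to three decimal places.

-2.279

H0: μ_d = 0; H1: μ_d ≠ 0 (paired t-test on the differences, two-sided).
t = d̄/(s_d/√n) = -32.5/(71.3/√25) = -2.279
df = n − 1 = 24
Two-sided p-value ≈ 0.0318
Since p ≈ 0.0318 < α = 0.05, reject H0; the data support H1.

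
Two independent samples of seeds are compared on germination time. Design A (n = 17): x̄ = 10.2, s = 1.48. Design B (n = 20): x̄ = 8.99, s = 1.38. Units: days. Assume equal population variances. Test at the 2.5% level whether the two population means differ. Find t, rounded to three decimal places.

Let group 1 = design A, group 2 = design B. H0: μ_1 = μ_2; H1: μ_1 ≠ μ_2 (two-sample pooled-variance t-test, two-sided).
s_p² = [(17−1)·1.48² + (20−1)·1.38²]/(17+20−2) = 2.03514
t = (10.2 − 8.99)/√[2.03514·(1/17 + 1/20)] = 2.571
df = n₁ + n₂ − 2 = 35
Two-sided p-value ≈ 0.0145
Since p ≈ 0.0145 < α = 0.025, reject H0; the data support H1.

2.571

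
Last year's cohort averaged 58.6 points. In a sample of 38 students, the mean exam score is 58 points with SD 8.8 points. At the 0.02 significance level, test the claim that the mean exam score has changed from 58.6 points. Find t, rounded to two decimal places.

-0.42

H0: μ = 58.6; H1: μ ≠ 58.6 (one-sample t-test, two-sided).
t = (x̄ − μ₀)/(s/√n) = (58 − 58.6)/(8.8/√38) = -0.42
df = n − 1 = 37
Two-sided p-value ≈ 0.677
Since p ≈ 0.677 > α = 0.02, fail to reject H0; the evidence is not statistically significant.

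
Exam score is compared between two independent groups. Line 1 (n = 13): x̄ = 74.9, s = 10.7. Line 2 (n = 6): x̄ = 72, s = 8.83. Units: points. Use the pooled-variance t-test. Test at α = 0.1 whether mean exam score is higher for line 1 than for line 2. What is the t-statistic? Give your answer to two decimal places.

Let group 1 = line 1, group 2 = line 2. H0: μ_1 = μ_2; H1: μ_1 > μ_2 (two-sample pooled-variance t-test, right-tailed).
s_p² = [(13−1)·10.7² + (6−1)·8.83²]/(13+6−2) = 103.748
t = (74.9 − 72)/√[103.748·(1/13 + 1/6)] = 0.58
df = n₁ + n₂ − 2 = 17
p-value = P(T ≥ 0.58) ≈ 0.286
Since p ≈ 0.286 > α = 0.1, fail to reject H0; the evidence is not statistically significant.

0.58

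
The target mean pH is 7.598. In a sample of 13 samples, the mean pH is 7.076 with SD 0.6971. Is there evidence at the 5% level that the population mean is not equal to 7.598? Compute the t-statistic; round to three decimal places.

-2.700

H0: μ = 7.598; H1: μ ≠ 7.598 (one-sample t-test, two-sided).
t = (x̄ − μ₀)/(s/√n) = (7.076 − 7.598)/(0.6971/√13) = -2.700
df = n − 1 = 12
Two-sided p-value ≈ 0.019
Since p ≈ 0.019 < α = 0.05, reject H0; the data support H1.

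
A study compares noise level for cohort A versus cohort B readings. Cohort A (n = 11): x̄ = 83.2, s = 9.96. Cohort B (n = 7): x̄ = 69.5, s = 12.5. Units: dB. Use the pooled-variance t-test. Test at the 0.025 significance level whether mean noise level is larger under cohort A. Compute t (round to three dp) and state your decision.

t = 2.580; reject H0

Let group 1 = cohort A, group 2 = cohort B. H0: μ_1 = μ_2; H1: μ_1 > μ_2 (two-sample pooled-variance t-test, right-tailed).
s_p² = [(11−1)·9.96² + (7−1)·12.5²]/(11+7−2) = 120.595
t = (83.2 − 69.5)/√[120.595·(1/11 + 1/7)] = 2.580
df = n₁ + n₂ − 2 = 16
p-value = P(T ≥ 2.580) ≈ 0.0101
Since p ≈ 0.0101 < α = 0.025, reject H0; the evidence is statistically significant.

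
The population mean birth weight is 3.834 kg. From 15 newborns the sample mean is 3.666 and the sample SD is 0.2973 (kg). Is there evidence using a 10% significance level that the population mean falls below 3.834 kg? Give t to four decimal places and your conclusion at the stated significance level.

t = -2.1886; reject H0

H0: μ = 3.834; H1: μ < 3.834 (one-sample t-test, left-tailed).
t = (x̄ − μ₀)/(s/√n) = (3.666 − 3.834)/(0.2973/√15) = -2.1886
df = n − 1 = 14
p-value = P(T ≤ -2.1886) ≈ 0.023
Since p ≈ 0.023 < α = 0.1, reject H0; the data support H1.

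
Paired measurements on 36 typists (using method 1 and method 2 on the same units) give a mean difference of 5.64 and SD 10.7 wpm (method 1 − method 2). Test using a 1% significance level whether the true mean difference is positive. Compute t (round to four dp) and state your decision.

t = 3.1626; reject H0

H0: μ_d = 0; H1: μ_d > 0 (paired t-test on the differences, right-tailed).
t = d̄/(s_d/√n) = 5.64/(10.7/√36) = 3.1626
df = n − 1 = 35
p-value = P(T ≥ 3.1626) ≈ 0.0016
Since p ≈ 0.0016 < α = 0.01, reject H0; the evidence is statistically significant.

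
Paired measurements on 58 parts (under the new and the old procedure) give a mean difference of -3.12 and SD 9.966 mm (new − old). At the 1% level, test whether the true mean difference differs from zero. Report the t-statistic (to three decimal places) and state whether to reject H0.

H0: μ_d = 0; H1: μ_d ≠ 0 (paired t-test on the differences, two-sided).
t = d̄/(s_d/√n) = -3.12/(9.966/√58) = -2.384
df = n − 1 = 57
Two-sided p-value ≈ 0.0205
Since p ≈ 0.0205 > α = 0.01, fail to reject H0; the data do not provide sufficient evidence against H0.

t = -2.384; fail to reject H0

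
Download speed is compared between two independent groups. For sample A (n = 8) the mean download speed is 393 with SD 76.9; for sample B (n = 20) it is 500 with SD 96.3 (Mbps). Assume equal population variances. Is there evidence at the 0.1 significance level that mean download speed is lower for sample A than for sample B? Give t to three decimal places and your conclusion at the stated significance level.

Let group 1 = sample A, group 2 = sample B. H0: μ_1 = μ_2; H1: μ_1 < μ_2 (two-sample pooled-variance t-test, left-tailed).
s_p² = [(8−1)·76.9² + (20−1)·96.3²]/(8+20−2) = 8369.05
t = (393 − 500)/√[8369.05·(1/8 + 1/20)] = -2.796
df = n₁ + n₂ − 2 = 26
p-value = P(T ≤ -2.796) ≈ 0.0048
Since p ≈ 0.0048 < α = 0.1, reject H0; the data support H1.

t = -2.796; reject H0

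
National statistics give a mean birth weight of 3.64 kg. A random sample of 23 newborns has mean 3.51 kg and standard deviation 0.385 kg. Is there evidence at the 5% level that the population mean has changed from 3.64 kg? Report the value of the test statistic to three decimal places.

-1.619

H0: μ = 3.64; H1: μ ≠ 3.64 (one-sample t-test, two-sided).
t = (x̄ − μ₀)/(s/√n) = (3.51 − 3.64)/(0.385/√23) = -1.619
df = n − 1 = 22
Two-sided p-value ≈ 0.1196
Since p ≈ 0.1196 > α = 0.05, fail to reject H0; the data do not provide sufficient evidence against H0.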